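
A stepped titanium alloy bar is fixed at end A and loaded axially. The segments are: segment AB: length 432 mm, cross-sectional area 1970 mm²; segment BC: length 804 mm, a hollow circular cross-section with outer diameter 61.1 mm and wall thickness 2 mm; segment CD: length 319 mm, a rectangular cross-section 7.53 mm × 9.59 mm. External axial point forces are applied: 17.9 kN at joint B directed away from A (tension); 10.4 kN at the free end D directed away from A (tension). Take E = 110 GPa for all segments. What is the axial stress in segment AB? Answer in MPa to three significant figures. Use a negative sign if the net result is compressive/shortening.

Internal axial forces (sectioning from the free end, tension +): N_CD = 10.4 kN, N_BC = 10.4 kN, N_AB = 28.3 kN.
σ_AB = N_AB/A_AB = 28300/1970 = 14.37 MPa.

14.4 MPa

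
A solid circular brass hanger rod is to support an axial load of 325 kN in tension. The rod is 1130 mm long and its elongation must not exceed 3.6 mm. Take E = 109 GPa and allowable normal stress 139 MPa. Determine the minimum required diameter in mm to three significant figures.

54.6 mm

Required area A ≥ P/σ_allow = 325000/139 = 2338 mm².
For a solid circular section, d ≥ √(4A/π) = 54.56 mm.
Elongation limit: A ≥ PL/(Eδ_allow) = 325000·1130/(109000·3.6) = 935.9 mm² ⇒ d ≥ 34.52 mm.
The stress limit governs.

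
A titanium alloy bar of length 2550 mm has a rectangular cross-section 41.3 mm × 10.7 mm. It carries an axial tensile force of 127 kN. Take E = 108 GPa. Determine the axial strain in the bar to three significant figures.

0.00266

A = 441.9 mm².
σ = N/A = 287.4 MPa; ε = σ/E = 287.4/108000 = 2.661e-03.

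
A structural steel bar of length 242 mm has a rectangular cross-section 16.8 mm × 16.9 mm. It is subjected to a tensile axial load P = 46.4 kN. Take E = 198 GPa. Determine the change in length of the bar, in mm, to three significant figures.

A = 283.9 mm².
δ_mech = NL/(AE) = 46400·242/(283.9·198000) = 0.1997 mm.

0.200 mm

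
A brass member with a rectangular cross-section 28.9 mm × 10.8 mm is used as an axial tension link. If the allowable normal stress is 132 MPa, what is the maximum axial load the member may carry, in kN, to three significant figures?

A = 312.1 mm².
P_max = σ_allow · A = 132 · 312.1 = 41200 N = 41.2 kN.

41.2 kN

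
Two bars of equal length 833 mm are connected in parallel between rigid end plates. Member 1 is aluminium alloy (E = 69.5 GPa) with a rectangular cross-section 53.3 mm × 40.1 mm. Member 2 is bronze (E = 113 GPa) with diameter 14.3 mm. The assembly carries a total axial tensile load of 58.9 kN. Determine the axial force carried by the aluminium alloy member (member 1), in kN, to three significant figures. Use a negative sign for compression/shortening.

52.5 kN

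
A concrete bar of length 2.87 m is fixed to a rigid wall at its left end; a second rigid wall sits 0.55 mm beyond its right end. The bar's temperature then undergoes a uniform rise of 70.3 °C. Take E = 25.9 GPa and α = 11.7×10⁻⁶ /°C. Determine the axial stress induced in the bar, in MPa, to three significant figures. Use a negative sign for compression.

Free thermal expansion αLΔT = 11.7e-6 · 2870 · 70.3 = 2.361 mm.
The walls engage after the gap closes; constrained expansion = 2.361 − 0.55 = 1.811 mm.
The walls impose strain ε = −(1.811)/2870 = -6.3087e-04; σ = Eε = 25900 · -6.3087e-04 = -16.34 MPa.

-16.3 MPa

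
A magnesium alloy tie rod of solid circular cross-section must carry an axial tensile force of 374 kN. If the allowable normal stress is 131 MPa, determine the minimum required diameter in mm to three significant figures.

Required area A ≥ P/σ_allow = 374000/131 = 2855 mm².
For a solid circular section, d ≥ √(4A/π) = 60.29 mm.

60.3 mm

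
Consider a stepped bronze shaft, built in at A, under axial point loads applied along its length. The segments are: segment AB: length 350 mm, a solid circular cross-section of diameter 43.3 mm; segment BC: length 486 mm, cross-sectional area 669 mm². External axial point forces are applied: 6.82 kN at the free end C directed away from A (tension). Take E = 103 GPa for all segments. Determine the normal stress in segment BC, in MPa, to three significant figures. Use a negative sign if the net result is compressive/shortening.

10.2 MPa

Internal axial forces (sectioning from the free end, tension +): N_BC = 6.82 kN, N_AB = 6.82 kN.
σ_BC = N_BC/A_BC = 6820/669 = 10.19 MPa.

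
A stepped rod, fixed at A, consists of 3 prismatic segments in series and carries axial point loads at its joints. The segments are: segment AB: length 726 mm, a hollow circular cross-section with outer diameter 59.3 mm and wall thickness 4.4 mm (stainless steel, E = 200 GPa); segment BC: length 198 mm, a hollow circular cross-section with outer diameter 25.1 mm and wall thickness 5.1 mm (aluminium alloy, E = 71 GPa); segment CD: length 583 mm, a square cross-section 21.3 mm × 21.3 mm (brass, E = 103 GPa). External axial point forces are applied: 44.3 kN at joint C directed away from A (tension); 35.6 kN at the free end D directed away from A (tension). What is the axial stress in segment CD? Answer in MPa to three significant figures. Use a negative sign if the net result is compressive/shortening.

Internal axial forces (sectioning from the free end, tension +): N_CD = 35.6 kN, N_BC = 79.9 kN, N_AB = 79.9 kN.
A_CD = 453.7 mm².
σ_CD = N_CD/A_CD = 35600/453.7 = 78.47 MPa.

78.5 MPa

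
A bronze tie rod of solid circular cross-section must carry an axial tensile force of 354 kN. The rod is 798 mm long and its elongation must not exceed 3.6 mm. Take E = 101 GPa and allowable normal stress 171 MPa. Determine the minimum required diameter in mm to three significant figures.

Required area A ≥ P/σ_allow = 354000/171 = 2070 mm².
For a solid circular section, d ≥ √(4A/π) = 51.34 mm.
Elongation limit: A ≥ PL/(Eδ_allow) = 354000·798/(101000·3.6) = 776.9 mm² ⇒ d ≥ 31.45 mm.
The stress limit governs.

51.3 mm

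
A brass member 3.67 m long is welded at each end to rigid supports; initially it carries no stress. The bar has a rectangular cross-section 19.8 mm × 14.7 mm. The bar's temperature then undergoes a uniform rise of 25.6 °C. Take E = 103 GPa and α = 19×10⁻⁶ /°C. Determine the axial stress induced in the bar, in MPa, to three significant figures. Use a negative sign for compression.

-50.1 MPa

Free thermal expansion αLΔT = 19e-6 · 3670 · 25.6 = 1.785 mm.
The walls impose strain ε = −(1.785)/3670 = -4.8640e-04; σ = Eε = 103000 · -4.8640e-04 = -50.1 MPa.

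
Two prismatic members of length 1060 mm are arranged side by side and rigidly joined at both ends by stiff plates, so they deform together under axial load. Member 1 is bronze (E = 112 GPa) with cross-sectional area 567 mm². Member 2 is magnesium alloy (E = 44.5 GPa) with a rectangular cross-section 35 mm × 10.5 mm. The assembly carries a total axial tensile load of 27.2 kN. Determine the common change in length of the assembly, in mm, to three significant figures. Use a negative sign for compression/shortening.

0.361 mm

A_2 = 367.5 mm².
Equal strain + equilibrium ⇒ each member carries load in proportion to AE: A₁E₁ = 63500000 N, A₂E₂ = 16350000 N, ΣAE = 79860000 N.
δ = PL/ΣAE = 27200·1060/79860000 = 0.361 mm.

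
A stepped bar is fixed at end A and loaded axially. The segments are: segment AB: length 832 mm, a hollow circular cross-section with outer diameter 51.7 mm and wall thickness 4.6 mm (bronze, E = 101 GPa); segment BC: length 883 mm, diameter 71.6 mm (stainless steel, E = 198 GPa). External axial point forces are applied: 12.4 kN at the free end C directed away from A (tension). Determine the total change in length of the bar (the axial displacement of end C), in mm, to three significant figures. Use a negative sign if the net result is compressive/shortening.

0.164 mm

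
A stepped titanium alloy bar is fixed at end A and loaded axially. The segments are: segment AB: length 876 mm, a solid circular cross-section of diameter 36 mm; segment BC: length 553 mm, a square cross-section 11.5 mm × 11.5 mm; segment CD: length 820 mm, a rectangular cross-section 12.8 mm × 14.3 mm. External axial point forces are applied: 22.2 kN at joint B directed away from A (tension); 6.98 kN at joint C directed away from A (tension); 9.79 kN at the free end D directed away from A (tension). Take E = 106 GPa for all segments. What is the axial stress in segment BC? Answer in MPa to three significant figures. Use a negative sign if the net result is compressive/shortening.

127 MPa

Internal axial forces (sectioning from the free end, tension +): N_CD = 9.79 kN, N_BC = 16.77 kN, N_AB = 38.97 kN.
A_BC = 132.2 mm².
σ_BC = N_BC/A_BC = 16770/132.2 = 126.8 MPa.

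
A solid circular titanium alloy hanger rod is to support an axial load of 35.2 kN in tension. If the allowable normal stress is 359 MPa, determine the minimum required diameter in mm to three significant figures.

Required area A ≥ P/σ_allow = 35200/359 = 98.05 mm².
For a solid circular section, d ≥ √(4A/π) = 11.17 mm.

11.2 mm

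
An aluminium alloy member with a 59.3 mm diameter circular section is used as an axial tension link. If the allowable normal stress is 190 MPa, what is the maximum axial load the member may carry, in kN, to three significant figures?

525 kN

A = 2762 mm².
P_max = σ_allow · A = 190 · 2762 = 524800 N = 524.8 kN.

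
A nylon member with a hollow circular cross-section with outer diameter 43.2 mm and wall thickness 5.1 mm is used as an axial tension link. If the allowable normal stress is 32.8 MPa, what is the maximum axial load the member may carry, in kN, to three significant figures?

20.0 kN

A = 610.4 mm².
P_max = σ_allow · A = 32.8 · 610.4 = 20020 N = 20.02 kN.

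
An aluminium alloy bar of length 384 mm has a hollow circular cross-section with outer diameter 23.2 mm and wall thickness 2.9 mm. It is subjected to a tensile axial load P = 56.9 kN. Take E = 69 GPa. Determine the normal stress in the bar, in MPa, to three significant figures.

308 MPa

A = 184.9 mm².
σ = N/A = 56900/184.9 = 307.7 MPa.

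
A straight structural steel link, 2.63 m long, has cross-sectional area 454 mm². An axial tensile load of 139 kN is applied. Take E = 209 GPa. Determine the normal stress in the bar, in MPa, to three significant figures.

306 MPa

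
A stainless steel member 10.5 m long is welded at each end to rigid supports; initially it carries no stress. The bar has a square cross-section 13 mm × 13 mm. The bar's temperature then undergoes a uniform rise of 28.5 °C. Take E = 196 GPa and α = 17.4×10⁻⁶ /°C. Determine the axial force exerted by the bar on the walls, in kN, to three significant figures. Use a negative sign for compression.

-16.4 kN

Free thermal expansion αLΔT = 17.4e-6 · 10500 · 28.5 = 5.207 mm.
The walls impose strain ε = −(5.207)/10500 = -4.9590e-04; σ = Eε = 196000 · -4.9590e-04 = -97.2 MPa.
Wall reaction R = σ·A = -97.2·169 = -16430 N = -16.43 kN.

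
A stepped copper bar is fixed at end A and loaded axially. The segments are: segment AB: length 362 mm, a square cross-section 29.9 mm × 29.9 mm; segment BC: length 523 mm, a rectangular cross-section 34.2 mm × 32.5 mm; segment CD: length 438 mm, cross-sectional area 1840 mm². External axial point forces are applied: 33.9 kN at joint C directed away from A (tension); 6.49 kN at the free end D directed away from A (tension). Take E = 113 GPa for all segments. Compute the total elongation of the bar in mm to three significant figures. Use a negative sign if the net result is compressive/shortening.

Internal axial forces (sectioning from the free end, tension +): N_CD = 6.49 kN, N_BC = 40.39 kN, N_AB = 40.39 kN.
A_AB = 894 mm².
A_BC = 1112 mm².
δ_AB = 40390·362/(894·113000) = 0.1447 mm
δ_BC = 40390·523/(1112·113000) = 0.1682 mm
δ_CD = 6490·438/(1840·113000) = 0.01367 mm
δ = Σδ_i = 0.3266 mm.

0.327 mm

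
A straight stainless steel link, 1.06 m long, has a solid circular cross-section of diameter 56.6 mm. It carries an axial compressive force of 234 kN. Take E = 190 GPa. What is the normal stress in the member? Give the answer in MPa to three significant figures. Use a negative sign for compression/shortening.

A = 2516 mm².
σ = N/A = -234000/2516 = -93 MPa.

-93.0 MPa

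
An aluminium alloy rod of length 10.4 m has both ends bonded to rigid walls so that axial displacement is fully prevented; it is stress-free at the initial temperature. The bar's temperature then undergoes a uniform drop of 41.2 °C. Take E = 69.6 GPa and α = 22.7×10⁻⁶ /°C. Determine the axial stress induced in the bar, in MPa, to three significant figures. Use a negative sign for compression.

65.1 MPa

Free thermal expansion αLΔT = 22.7e-6 · 10400 · -41.2 = -9.726 mm.
The walls impose strain ε = −(-9.726)/10400 = 9.3524e-04; σ = Eε = 69600 · 9.3524e-04 = 65.09 MPa.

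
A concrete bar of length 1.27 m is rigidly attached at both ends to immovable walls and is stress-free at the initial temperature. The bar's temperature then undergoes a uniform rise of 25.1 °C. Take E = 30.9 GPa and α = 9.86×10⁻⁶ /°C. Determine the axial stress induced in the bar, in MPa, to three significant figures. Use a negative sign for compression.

Free thermal expansion αLΔT = 9.86e-6 · 1270 · 25.1 = 0.3143 mm.
The walls impose strain ε = −(0.3143)/1270 = -2.4749e-04; σ = Eε = 30900 · -2.4749e-04 = -7.647 MPa.

-7.65 MPa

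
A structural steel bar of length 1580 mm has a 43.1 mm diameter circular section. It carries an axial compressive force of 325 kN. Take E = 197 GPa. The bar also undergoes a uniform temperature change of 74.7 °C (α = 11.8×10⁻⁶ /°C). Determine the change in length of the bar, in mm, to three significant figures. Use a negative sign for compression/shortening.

-0.394 mm

A = 1459 mm².
δ_mech = NL/(AE) = -325000·1580/(1459·197000) = -1.787 mm.
δ_thermal = αLΔT = 11.8e-6·1580·74.7 = 1.393 mm.
δ = δ_mech + δ_thermal = -0.3939 mm.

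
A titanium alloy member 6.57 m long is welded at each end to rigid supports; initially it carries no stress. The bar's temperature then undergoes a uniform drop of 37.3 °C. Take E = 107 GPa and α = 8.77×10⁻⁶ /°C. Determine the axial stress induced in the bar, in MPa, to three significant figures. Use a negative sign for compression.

35.0 MPa

Free thermal expansion αLΔT = 8.77e-6 · 6570 · -37.3 = -2.149 mm.
The walls impose strain ε = −(-2.149)/6570 = 3.2712e-04; σ = Eε = 107000 · 3.2712e-04 = 35 MPa.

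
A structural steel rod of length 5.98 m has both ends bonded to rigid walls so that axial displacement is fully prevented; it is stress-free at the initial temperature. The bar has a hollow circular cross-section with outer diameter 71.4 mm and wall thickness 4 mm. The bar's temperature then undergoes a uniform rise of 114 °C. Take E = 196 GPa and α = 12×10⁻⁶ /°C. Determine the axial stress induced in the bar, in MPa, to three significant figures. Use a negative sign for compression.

Free thermal expansion αLΔT = 12e-6 · 5980 · 114 = 8.181 mm.
The walls impose strain ε = −(8.181)/5980 = -1.3680e-03; σ = Eε = 196000 · -1.3680e-03 = -268.1 MPa.

-268 MPa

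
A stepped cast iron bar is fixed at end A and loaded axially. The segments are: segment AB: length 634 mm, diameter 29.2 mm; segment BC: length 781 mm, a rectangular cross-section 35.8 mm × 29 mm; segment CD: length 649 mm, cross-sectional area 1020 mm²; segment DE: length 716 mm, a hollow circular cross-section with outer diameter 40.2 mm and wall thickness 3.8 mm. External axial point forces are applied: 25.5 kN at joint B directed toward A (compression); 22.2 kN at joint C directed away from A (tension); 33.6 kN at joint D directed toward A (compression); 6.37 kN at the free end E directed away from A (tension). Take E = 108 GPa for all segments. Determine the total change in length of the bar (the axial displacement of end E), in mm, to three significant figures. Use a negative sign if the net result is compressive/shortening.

Internal axial forces (sectioning from the free end, tension +): N_DE = 6.37 kN, N_CD = -27.23 kN, N_BC = -5.03 kN, N_AB = -30.53 kN.
A_AB = 669.7 mm².
A_BC = 1038 mm².
A_DE = 434.5 mm².
δ_AB = -30530·634/(669.7·108000) = -0.2676 mm
δ_BC = -5030·781/(1038·108000) = -0.03504 mm
δ_CD = -27230·649/(1020·108000) = -0.1604 mm
δ_DE = 6370·716/(434.5·108000) = 0.09718 mm
δ = Σδ_i = -0.3659 mm.

-0.366 mm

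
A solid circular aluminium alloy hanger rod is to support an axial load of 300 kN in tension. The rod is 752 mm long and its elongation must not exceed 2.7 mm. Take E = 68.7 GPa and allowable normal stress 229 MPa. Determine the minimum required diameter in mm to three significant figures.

Required area A ≥ P/σ_allow = 300000/229 = 1310 mm².
For a solid circular section, d ≥ √(4A/π) = 40.84 mm.
Elongation limit: A ≥ PL/(Eδ_allow) = 300000·752/(68700·2.7) = 1216 mm² ⇒ d ≥ 39.35 mm.
The stress limit governs.

40.8 mm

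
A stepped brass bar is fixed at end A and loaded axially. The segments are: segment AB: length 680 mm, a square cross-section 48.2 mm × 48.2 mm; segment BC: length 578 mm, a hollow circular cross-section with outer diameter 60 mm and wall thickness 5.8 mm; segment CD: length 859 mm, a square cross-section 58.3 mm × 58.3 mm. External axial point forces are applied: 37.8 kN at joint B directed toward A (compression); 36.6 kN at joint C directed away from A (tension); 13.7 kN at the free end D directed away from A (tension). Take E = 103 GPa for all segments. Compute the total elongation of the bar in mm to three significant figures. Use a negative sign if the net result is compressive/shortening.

0.355 mm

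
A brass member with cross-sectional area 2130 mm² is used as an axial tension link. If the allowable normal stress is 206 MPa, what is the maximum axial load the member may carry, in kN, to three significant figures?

439 kN

P_max = σ_allow · A = 206 · 2130 = 438800 N = 438.8 kN.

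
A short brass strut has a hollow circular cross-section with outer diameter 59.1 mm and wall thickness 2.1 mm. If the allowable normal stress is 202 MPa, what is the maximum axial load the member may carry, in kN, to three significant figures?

A = 376 mm².
P_max = σ_allow · A = 202 · 376 = 75960 N = 75.96 kN.

76.0 kN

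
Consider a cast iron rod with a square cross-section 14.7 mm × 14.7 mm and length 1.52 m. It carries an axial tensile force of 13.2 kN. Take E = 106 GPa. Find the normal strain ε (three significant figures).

A = 216.1 mm².
σ = N/A = 61.09 MPa; ε = σ/E = 61.09/106000 = 5.763e-04.

5.76e-04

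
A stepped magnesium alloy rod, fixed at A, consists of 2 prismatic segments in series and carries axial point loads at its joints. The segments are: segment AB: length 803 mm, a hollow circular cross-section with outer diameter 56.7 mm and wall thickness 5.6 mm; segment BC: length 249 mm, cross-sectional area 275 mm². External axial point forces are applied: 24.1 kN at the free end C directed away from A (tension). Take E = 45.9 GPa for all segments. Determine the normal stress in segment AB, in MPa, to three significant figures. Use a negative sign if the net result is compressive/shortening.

26.8 MPa

Internal axial forces (sectioning from the free end, tension +): N_BC = 24.1 kN, N_AB = 24.1 kN.
A_AB = 899 mm².
σ_AB = N_AB/A_AB = 24100/899 = 26.81 MPa.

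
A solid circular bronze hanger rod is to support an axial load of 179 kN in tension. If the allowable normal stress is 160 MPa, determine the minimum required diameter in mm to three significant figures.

37.7 mm

Required area A ≥ P/σ_allow = 179000/160 = 1119 mm².
For a solid circular section, d ≥ √(4A/π) = 37.74 mm.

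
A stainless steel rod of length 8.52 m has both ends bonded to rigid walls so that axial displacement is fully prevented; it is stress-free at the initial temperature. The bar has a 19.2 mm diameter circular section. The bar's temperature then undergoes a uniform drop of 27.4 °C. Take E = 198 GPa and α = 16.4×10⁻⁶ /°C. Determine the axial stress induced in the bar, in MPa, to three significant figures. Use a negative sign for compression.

89.0 MPa

Free thermal expansion αLΔT = 16.4e-6 · 8520 · -27.4 = -3.829 mm.
The walls impose strain ε = −(-3.829)/8520 = 4.4936e-04; σ = Eε = 198000 · 4.4936e-04 = 88.97 MPa.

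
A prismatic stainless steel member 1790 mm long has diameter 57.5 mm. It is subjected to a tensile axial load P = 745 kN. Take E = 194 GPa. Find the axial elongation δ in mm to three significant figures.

2.65 mm

A = 2597 mm².
δ_mech = NL/(AE) = 745000·1790/(2597·194000) = 2.647 mm.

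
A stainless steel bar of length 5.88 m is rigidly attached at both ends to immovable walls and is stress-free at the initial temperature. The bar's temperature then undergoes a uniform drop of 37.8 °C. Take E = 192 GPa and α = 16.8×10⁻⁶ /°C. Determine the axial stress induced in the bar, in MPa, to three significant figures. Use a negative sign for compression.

122 MPa

Free thermal expansion αLΔT = 16.8e-6 · 5880 · -37.8 = -3.734 mm.
The walls impose strain ε = −(-3.734)/5880 = 6.3504e-04; σ = Eε = 192000 · 6.3504e-04 = 121.9 MPa.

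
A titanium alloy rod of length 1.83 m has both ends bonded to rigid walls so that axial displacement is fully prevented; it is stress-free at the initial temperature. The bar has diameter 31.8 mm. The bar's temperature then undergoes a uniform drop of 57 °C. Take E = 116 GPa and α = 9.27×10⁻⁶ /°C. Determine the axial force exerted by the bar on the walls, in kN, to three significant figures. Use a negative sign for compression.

Free thermal expansion αLΔT = 9.27e-6 · 1830 · -57 = -0.967 mm.
The walls impose strain ε = −(-0.967)/1830 = 5.2839e-04; σ = Eε = 116000 · 5.2839e-04 = 61.29 MPa.
Wall reaction R = σ·A = 61.29·794.2 = 48680 N = 48.68 kN.

48.7 kN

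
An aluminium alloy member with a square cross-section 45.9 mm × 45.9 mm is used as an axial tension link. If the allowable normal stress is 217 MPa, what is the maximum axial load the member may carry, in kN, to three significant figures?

A = 2107 mm².
P_max = σ_allow · A = 217 · 2107 = 457200 N = 457.2 kN.

457 kN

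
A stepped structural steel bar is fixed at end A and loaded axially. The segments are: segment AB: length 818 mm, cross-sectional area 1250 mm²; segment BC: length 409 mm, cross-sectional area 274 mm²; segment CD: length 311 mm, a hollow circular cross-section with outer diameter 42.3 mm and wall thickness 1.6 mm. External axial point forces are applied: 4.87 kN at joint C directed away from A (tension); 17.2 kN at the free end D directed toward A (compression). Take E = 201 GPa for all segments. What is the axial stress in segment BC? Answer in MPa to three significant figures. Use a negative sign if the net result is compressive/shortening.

-45.0 MPa

Internal axial forces (sectioning from the free end, tension +): N_CD = -17.2 kN, N_BC = -12.33 kN, N_AB = -12.33 kN.
σ_BC = N_BC/A_BC = -12330/274 = -45 MPa.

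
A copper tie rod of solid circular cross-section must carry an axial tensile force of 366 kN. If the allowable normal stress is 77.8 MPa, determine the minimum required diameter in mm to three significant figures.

77.4 mm

Required area A ≥ P/σ_allow = 366000/77.8 = 4704 mm².
For a solid circular section, d ≥ √(4A/π) = 77.39 mm.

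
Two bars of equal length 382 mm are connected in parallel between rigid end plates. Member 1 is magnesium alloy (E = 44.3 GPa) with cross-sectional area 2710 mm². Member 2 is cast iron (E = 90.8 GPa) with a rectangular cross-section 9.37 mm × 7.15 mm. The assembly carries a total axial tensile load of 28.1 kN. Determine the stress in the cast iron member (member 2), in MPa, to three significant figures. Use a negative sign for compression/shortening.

A_2 = 67 mm².
Equal strain + equilibrium ⇒ each member carries load in proportion to AE: A₁E₁ = 120100000 N, A₂E₂ = 6083000 N, ΣAE = 126100000 N.
σ₂ = P·E₂/ΣAE = 28100·90800/126100000 = 20.23 MPa.

20.2 MPa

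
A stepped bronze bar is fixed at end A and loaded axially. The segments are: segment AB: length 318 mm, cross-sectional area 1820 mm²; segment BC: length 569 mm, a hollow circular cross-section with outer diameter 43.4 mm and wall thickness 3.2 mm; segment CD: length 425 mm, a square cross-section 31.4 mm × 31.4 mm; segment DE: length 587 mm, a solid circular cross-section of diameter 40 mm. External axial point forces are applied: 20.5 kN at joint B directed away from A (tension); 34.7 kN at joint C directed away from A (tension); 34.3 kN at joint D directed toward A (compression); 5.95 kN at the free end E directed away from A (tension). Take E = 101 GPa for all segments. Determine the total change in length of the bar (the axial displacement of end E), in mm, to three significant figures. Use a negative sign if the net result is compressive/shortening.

Internal axial forces (sectioning from the free end, tension +): N_DE = 5.95 kN, N_CD = -28.35 kN, N_BC = 6.35 kN, N_AB = 26.85 kN.
A_BC = 404.1 mm².
A_CD = 986 mm².
A_DE = 1257 mm².
δ_AB = 26850·318/(1820·101000) = 0.04645 mm
δ_BC = 6350·569/(404.1·101000) = 0.08852 mm
δ_CD = -28350·425/(986·101000) = -0.121 mm
δ_DE = 5950·587/(1257·101000) = 0.02752 mm
δ = Σδ_i = 0.04149 mm.

0.0415 mm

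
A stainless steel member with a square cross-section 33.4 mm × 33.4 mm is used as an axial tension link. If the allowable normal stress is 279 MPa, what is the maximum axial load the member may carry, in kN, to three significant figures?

A = 1116 mm².
P_max = σ_allow · A = 279 · 1116 = 311200 N = 311.2 kN.

311 kN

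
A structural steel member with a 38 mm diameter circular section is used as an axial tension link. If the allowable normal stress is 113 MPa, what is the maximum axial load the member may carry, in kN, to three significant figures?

128 kN

A = 1134 mm².
P_max = σ_allow · A = 113 · 1134 = 128200 N = 128.2 kN.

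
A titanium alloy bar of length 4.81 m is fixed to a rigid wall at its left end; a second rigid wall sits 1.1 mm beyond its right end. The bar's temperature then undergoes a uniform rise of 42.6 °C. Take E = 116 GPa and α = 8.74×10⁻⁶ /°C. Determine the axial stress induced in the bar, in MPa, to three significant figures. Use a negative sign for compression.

-16.7 MPa

Free thermal expansion αLΔT = 8.74e-6 · 4810 · 42.6 = 1.791 mm.
The walls engage after the gap closes; constrained expansion = 1.791 − 1.1 = 0.6909 mm.
The walls impose strain ε = −(0.6909)/4810 = -1.4363e-04; σ = Eε = 116000 · -1.4363e-04 = -16.66 MPa.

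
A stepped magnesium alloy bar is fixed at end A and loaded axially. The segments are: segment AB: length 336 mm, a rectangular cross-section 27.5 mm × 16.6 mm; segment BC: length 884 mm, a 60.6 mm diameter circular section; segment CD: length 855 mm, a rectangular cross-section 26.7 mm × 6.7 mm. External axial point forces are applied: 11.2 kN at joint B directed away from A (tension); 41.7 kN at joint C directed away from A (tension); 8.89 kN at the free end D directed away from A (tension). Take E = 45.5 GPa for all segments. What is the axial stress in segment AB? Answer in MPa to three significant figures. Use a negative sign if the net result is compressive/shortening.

135 MPa

Internal axial forces (sectioning from the free end, tension +): N_CD = 8.89 kN, N_BC = 50.59 kN, N_AB = 61.79 kN.
A_AB = 456.5 mm².
σ_AB = N_AB/A_AB = 61790/456.5 = 135.4 MPa.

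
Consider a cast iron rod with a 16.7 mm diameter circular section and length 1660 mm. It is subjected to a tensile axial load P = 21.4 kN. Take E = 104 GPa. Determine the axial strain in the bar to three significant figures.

9.39e-04

A = 219 mm².
σ = N/A = 97.7 MPa; ε = σ/E = 97.7/104000 = 9.394e-04.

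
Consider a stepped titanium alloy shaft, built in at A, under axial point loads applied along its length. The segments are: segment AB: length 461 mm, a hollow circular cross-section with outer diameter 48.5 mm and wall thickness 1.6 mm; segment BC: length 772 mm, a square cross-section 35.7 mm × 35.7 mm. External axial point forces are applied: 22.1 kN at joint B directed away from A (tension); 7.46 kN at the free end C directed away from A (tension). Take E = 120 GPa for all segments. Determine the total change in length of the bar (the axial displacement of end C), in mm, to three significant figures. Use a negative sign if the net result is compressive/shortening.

0.519 mm

Internal axial forces (sectioning from the free end, tension +): N_BC = 7.46 kN, N_AB = 29.56 kN.
A_AB = 235.7 mm².
A_BC = 1274 mm².
δ_AB = 29560·461/(235.7·120000) = 0.4817 mm
δ_BC = 7460·772/(1274·120000) = 0.03766 mm
δ = Σδ_i = 0.5194 mm.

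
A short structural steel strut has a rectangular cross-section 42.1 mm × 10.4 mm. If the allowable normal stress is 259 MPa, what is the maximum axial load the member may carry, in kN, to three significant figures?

A = 437.8 mm².
P_max = σ_allow · A = 259 · 437.8 = 113400 N = 113.4 kN.

113 kN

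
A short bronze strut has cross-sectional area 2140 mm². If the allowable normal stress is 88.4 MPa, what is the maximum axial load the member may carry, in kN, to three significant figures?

189 kN

P_max = σ_allow · A = 88.4 · 2140 = 189200 N = 189.2 kN.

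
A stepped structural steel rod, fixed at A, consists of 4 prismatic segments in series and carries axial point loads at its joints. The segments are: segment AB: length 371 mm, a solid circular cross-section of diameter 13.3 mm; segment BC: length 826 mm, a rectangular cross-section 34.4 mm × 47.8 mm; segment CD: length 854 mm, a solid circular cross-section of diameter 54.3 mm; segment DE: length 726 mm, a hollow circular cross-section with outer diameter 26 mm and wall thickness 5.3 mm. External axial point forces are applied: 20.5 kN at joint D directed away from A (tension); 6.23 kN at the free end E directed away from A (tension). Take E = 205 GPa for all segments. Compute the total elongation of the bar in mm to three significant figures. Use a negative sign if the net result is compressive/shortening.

Internal axial forces (sectioning from the free end, tension +): N_DE = 6.23 kN, N_CD = 26.73 kN, N_BC = 26.73 kN, N_AB = 26.73 kN.
A_AB = 138.9 mm².
A_BC = 1644 mm².
A_CD = 2316 mm².
A_DE = 344.7 mm².
δ_AB = 26730·371/(138.9·205000) = 0.3482 mm
δ_BC = 26730·826/(1644·205000) = 0.0655 mm
δ_CD = 26730·854/(2316·205000) = 0.04809 mm
δ_DE = 6230·726/(344.7·205000) = 0.06401 mm
δ = Σδ_i = 0.5258 mm.

0.526 mm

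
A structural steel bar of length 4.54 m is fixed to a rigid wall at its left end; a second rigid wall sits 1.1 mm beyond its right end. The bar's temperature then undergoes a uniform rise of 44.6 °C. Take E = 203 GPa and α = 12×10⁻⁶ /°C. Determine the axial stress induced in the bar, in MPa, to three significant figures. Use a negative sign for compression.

-59.5 MPa

Free thermal expansion αLΔT = 12e-6 · 4540 · 44.6 = 2.43 mm.
The walls engage after the gap closes; constrained expansion = 2.43 − 1.1 = 1.33 mm.
The walls impose strain ε = −(1.33)/4540 = -2.9291e-04; σ = Eε = 203000 · -2.9291e-04 = -59.46 MPa.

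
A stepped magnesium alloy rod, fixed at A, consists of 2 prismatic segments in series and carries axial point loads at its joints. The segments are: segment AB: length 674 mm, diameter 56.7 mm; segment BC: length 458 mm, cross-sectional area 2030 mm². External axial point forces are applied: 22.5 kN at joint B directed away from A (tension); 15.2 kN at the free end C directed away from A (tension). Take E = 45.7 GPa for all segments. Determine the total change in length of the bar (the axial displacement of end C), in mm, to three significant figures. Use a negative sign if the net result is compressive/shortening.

Internal axial forces (sectioning from the free end, tension +): N_BC = 15.2 kN, N_AB = 37.7 kN.
A_AB = 2525 mm².
δ_AB = 37700·674/(2525·45700) = 0.2202 mm
δ_BC = 15200·458/(2030·45700) = 0.07504 mm
δ = Σδ_i = 0.2952 mm.

0.295 mm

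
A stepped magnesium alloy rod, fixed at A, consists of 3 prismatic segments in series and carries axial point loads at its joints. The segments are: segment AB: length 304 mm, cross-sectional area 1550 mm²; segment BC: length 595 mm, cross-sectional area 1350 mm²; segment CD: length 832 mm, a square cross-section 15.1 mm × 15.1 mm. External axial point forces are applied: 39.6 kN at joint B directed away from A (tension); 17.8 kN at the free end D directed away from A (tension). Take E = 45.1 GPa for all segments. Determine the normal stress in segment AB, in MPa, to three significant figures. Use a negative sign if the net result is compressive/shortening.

Internal axial forces (sectioning from the free end, tension +): N_CD = 17.8 kN, N_BC = 17.8 kN, N_AB = 57.4 kN.
σ_AB = N_AB/A_AB = 57400/1550 = 37.03 MPa.

37.0 MPa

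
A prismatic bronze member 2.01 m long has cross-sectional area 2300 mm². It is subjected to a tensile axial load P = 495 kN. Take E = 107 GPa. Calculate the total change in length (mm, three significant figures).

4.04 mm

δ_mech = NL/(AE) = 495000·2010/(2300·107000) = 4.043 mm.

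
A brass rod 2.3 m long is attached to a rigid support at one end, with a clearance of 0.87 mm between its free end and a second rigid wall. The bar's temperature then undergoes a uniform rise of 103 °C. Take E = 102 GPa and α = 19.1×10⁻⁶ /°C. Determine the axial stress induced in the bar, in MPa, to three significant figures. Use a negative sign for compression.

Free thermal expansion αLΔT = 19.1e-6 · 2300 · 103 = 4.525 mm.
The walls engage after the gap closes; constrained expansion = 4.525 − 0.87 = 3.655 mm.
The walls impose strain ε = −(3.655)/2300 = -1.5890e-03; σ = Eε = 102000 · -1.5890e-03 = -162.1 MPa.

-162 MPa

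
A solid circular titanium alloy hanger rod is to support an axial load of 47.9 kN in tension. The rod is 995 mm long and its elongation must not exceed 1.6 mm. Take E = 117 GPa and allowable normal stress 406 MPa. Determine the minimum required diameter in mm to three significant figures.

Required area A ≥ P/σ_allow = 47900/406 = 118 mm².
For a solid circular section, d ≥ √(4A/π) = 12.26 mm.
Elongation limit: A ≥ PL/(Eδ_allow) = 47900·995/(117000·1.6) = 254.6 mm² ⇒ d ≥ 18 mm.
The elongation limit governs.

18.0 mm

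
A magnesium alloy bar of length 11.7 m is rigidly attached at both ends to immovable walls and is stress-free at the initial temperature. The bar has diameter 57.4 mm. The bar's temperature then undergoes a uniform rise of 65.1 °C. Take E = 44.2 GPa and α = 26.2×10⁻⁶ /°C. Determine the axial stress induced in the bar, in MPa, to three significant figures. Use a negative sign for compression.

-75.4 MPa

Free thermal expansion αLΔT = 26.2e-6 · 11700 · 65.1 = 19.96 mm.
The walls impose strain ε = −(19.96)/11700 = -1.7056e-03; σ = Eε = 44200 · -1.7056e-03 = -75.39 MPa.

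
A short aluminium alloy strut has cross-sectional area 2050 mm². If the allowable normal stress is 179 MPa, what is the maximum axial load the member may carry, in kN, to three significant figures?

367 kN

P_max = σ_allow · A = 179 · 2050 = 367000 N = 366.9 kN.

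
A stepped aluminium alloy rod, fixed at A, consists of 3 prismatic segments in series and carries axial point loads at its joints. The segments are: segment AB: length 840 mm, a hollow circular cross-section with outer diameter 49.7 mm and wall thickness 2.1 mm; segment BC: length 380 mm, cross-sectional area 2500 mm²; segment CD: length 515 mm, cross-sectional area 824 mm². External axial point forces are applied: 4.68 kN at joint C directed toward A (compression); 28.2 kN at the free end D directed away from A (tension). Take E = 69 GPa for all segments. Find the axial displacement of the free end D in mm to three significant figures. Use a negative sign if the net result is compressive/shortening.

1.22 mm

Internal axial forces (sectioning from the free end, tension +): N_CD = 28.2 kN, N_BC = 23.52 kN, N_AB = 23.52 kN.
A_AB = 314 mm².
δ_AB = 23520·840/(314·69000) = 0.9118 mm
δ_BC = 23520·380/(2500·69000) = 0.05181 mm
δ_CD = 28200·515/(824·69000) = 0.2554 mm
δ = Σδ_i = 1.219 mm.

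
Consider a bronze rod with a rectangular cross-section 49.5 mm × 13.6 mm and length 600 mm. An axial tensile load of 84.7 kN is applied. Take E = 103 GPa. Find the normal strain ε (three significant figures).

0.00122

A = 673.2 mm².
σ = N/A = 125.8 MPa; ε = σ/E = 125.8/103000 = 1.222e-03.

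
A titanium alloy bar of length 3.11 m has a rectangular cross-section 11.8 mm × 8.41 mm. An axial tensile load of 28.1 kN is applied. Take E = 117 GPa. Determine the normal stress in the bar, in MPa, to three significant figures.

A = 99.24 mm².
σ = N/A = 28100/99.24 = 283.2 MPa.

283 MPa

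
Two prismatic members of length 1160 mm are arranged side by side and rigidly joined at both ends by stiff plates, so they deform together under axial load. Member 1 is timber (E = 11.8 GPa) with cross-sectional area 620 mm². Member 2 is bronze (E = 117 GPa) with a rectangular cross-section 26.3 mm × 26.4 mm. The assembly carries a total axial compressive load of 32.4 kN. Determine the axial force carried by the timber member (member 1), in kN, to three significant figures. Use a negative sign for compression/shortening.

-2.68 kN

A_2 = 694.3 mm².
Equal strain + equilibrium ⇒ each member carries load in proportion to AE: A₁E₁ = 7316000 N, A₂E₂ = 81240000 N, ΣAE = 88550000 N.
F₁ = P·A₁E₁/ΣAE = -32400·7316000/88550000 = -2677 N.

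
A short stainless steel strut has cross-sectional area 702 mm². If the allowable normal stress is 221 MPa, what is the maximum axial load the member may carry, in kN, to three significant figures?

155 kN

P_max = σ_allow · A = 221 · 702 = 155100 N = 155.1 kN.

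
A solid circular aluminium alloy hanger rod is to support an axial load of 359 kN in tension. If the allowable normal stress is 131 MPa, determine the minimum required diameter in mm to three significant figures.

59.1 mm

Required area A ≥ P/σ_allow = 359000/131 = 2740 mm².
For a solid circular section, d ≥ √(4A/π) = 59.07 mm.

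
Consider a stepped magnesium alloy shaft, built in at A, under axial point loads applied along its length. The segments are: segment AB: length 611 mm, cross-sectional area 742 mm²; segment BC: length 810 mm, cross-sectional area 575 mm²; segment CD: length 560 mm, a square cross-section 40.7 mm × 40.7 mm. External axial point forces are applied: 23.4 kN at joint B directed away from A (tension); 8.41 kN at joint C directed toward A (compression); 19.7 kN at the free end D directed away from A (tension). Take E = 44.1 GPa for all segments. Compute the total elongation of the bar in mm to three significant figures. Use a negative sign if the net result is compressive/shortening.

1.16 mm

Internal axial forces (sectioning from the free end, tension +): N_CD = 19.7 kN, N_BC = 11.29 kN, N_AB = 34.69 kN.
A_CD = 1656 mm².
δ_AB = 34690·611/(742·44100) = 0.6477 mm
δ_BC = 11290·810/(575·44100) = 0.3606 mm
δ_CD = 19700·560/(1656·44100) = 0.151 mm
δ = Σδ_i = 1.159 mm.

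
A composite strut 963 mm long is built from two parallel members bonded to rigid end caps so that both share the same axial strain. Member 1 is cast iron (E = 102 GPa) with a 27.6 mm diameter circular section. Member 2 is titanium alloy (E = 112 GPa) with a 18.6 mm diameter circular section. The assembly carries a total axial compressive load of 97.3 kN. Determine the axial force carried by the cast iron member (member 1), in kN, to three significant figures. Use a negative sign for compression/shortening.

-64.9 kN

A_1 = 598.3 mm².
A_2 = 271.7 mm².
Equal strain + equilibrium ⇒ each member carries load in proportion to AE: A₁E₁ = 61030000 N, A₂E₂ = 30430000 N, ΣAE = 91460000 N.
F₁ = P·A₁E₁/ΣAE = -97300·61030000/91460000 = -64920 N.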